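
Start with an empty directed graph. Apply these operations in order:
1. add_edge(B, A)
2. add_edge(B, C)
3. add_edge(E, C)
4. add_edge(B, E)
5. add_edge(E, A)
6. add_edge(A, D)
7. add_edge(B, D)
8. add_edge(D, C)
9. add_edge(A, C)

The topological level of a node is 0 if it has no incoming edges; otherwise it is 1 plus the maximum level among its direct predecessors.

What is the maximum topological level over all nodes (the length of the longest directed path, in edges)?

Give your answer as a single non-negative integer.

Answer: 4

Derivation:
Op 1: add_edge(B, A). Edges now: 1
Op 2: add_edge(B, C). Edges now: 2
Op 3: add_edge(E, C). Edges now: 3
Op 4: add_edge(B, E). Edges now: 4
Op 5: add_edge(E, A). Edges now: 5
Op 6: add_edge(A, D). Edges now: 6
Op 7: add_edge(B, D). Edges now: 7
Op 8: add_edge(D, C). Edges now: 8
Op 9: add_edge(A, C). Edges now: 9
Compute levels (Kahn BFS):
  sources (in-degree 0): B
  process B: level=0
    B->A: in-degree(A)=1, level(A)>=1
    B->C: in-degree(C)=3, level(C)>=1
    B->D: in-degree(D)=1, level(D)>=1
    B->E: in-degree(E)=0, level(E)=1, enqueue
  process E: level=1
    E->A: in-degree(A)=0, level(A)=2, enqueue
    E->C: in-degree(C)=2, level(C)>=2
  process A: level=2
    A->C: in-degree(C)=1, level(C)>=3
    A->D: in-degree(D)=0, level(D)=3, enqueue
  process D: level=3
    D->C: in-degree(C)=0, level(C)=4, enqueue
  process C: level=4
All levels: A:2, B:0, C:4, D:3, E:1
max level = 4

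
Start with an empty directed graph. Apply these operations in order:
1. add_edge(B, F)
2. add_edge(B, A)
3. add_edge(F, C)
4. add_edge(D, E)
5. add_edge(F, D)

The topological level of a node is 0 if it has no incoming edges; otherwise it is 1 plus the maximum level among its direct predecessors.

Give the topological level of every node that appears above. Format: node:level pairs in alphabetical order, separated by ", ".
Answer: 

Op 1: add_edge(B, F). Edges now: 1
Op 2: add_edge(B, A). Edges now: 2
Op 3: add_edge(F, C). Edges now: 3
Op 4: add_edge(D, E). Edges now: 4
Op 5: add_edge(F, D). Edges now: 5
Compute levels (Kahn BFS):
  sources (in-degree 0): B
  process B: level=0
    B->A: in-degree(A)=0, level(A)=1, enqueue
    B->F: in-degree(F)=0, level(F)=1, enqueue
  process A: level=1
  process F: level=1
    F->C: in-degree(C)=0, level(C)=2, enqueue
    F->D: in-degree(D)=0, level(D)=2, enqueue
  process C: level=2
  process D: level=2
    D->E: in-degree(E)=0, level(E)=3, enqueue
  process E: level=3
All levels: A:1, B:0, C:2, D:2, E:3, F:1

Answer: A:1, B:0, C:2, D:2, E:3, F:1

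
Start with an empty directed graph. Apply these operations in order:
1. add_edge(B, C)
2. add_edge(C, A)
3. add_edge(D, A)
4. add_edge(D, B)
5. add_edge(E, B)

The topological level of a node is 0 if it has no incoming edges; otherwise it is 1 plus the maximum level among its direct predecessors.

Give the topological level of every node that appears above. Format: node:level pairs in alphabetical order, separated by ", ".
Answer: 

Answer: A:3, B:1, C:2, D:0, E:0

Derivation:
Op 1: add_edge(B, C). Edges now: 1
Op 2: add_edge(C, A). Edges now: 2
Op 3: add_edge(D, A). Edges now: 3
Op 4: add_edge(D, B). Edges now: 4
Op 5: add_edge(E, B). Edges now: 5
Compute levels (Kahn BFS):
  sources (in-degree 0): D, E
  process D: level=0
    D->A: in-degree(A)=1, level(A)>=1
    D->B: in-degree(B)=1, level(B)>=1
  process E: level=0
    E->B: in-degree(B)=0, level(B)=1, enqueue
  process B: level=1
    B->C: in-degree(C)=0, level(C)=2, enqueue
  process C: level=2
    C->A: in-degree(A)=0, level(A)=3, enqueue
  process A: level=3
All levels: A:3, B:1, C:2, D:0, E:0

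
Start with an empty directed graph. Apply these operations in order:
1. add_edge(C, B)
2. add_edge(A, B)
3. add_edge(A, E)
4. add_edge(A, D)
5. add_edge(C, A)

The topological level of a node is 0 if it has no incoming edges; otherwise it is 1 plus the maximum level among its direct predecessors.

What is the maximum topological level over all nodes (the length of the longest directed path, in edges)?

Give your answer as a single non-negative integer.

Answer: 2

Derivation:
Op 1: add_edge(C, B). Edges now: 1
Op 2: add_edge(A, B). Edges now: 2
Op 3: add_edge(A, E). Edges now: 3
Op 4: add_edge(A, D). Edges now: 4
Op 5: add_edge(C, A). Edges now: 5
Compute levels (Kahn BFS):
  sources (in-degree 0): C
  process C: level=0
    C->A: in-degree(A)=0, level(A)=1, enqueue
    C->B: in-degree(B)=1, level(B)>=1
  process A: level=1
    A->B: in-degree(B)=0, level(B)=2, enqueue
    A->D: in-degree(D)=0, level(D)=2, enqueue
    A->E: in-degree(E)=0, level(E)=2, enqueue
  process B: level=2
  process D: level=2
  process E: level=2
All levels: A:1, B:2, C:0, D:2, E:2
max level = 2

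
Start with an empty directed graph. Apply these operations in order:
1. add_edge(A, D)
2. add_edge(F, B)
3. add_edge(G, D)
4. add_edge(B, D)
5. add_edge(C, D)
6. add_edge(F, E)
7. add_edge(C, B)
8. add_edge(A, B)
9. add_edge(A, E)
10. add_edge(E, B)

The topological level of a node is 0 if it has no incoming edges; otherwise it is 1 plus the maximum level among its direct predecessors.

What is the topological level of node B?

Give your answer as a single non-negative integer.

Op 1: add_edge(A, D). Edges now: 1
Op 2: add_edge(F, B). Edges now: 2
Op 3: add_edge(G, D). Edges now: 3
Op 4: add_edge(B, D). Edges now: 4
Op 5: add_edge(C, D). Edges now: 5
Op 6: add_edge(F, E). Edges now: 6
Op 7: add_edge(C, B). Edges now: 7
Op 8: add_edge(A, B). Edges now: 8
Op 9: add_edge(A, E). Edges now: 9
Op 10: add_edge(E, B). Edges now: 10
Compute levels (Kahn BFS):
  sources (in-degree 0): A, C, F, G
  process A: level=0
    A->B: in-degree(B)=3, level(B)>=1
    A->D: in-degree(D)=3, level(D)>=1
    A->E: in-degree(E)=1, level(E)>=1
  process C: level=0
    C->B: in-degree(B)=2, level(B)>=1
    C->D: in-degree(D)=2, level(D)>=1
  process F: level=0
    F->B: in-degree(B)=1, level(B)>=1
    F->E: in-degree(E)=0, level(E)=1, enqueue
  process G: level=0
    G->D: in-degree(D)=1, level(D)>=1
  process E: level=1
    E->B: in-degree(B)=0, level(B)=2, enqueue
  process B: level=2
    B->D: in-degree(D)=0, level(D)=3, enqueue
  process D: level=3
All levels: A:0, B:2, C:0, D:3, E:1, F:0, G:0
level(B) = 2

Answer: 2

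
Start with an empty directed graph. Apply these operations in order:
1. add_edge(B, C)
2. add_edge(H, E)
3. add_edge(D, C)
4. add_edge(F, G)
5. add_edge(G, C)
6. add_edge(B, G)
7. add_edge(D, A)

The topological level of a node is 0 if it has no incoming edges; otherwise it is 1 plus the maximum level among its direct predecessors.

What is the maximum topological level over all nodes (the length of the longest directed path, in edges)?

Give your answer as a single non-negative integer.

Op 1: add_edge(B, C). Edges now: 1
Op 2: add_edge(H, E). Edges now: 2
Op 3: add_edge(D, C). Edges now: 3
Op 4: add_edge(F, G). Edges now: 4
Op 5: add_edge(G, C). Edges now: 5
Op 6: add_edge(B, G). Edges now: 6
Op 7: add_edge(D, A). Edges now: 7
Compute levels (Kahn BFS):
  sources (in-degree 0): B, D, F, H
  process B: level=0
    B->C: in-degree(C)=2, level(C)>=1
    B->G: in-degree(G)=1, level(G)>=1
  process D: level=0
    D->A: in-degree(A)=0, level(A)=1, enqueue
    D->C: in-degree(C)=1, level(C)>=1
  process F: level=0
    F->G: in-degree(G)=0, level(G)=1, enqueue
  process H: level=0
    H->E: in-degree(E)=0, level(E)=1, enqueue
  process A: level=1
  process G: level=1
    G->C: in-degree(C)=0, level(C)=2, enqueue
  process E: level=1
  process C: level=2
All levels: A:1, B:0, C:2, D:0, E:1, F:0, G:1, H:0
max level = 2

Answer: 2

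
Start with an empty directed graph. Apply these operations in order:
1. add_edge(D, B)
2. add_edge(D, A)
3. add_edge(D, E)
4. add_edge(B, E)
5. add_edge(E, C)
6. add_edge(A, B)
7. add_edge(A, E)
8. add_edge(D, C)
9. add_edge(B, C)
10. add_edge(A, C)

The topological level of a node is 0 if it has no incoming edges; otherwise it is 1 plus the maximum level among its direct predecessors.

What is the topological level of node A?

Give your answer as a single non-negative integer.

Answer: 1

Derivation:
Op 1: add_edge(D, B). Edges now: 1
Op 2: add_edge(D, A). Edges now: 2
Op 3: add_edge(D, E). Edges now: 3
Op 4: add_edge(B, E). Edges now: 4
Op 5: add_edge(E, C). Edges now: 5
Op 6: add_edge(A, B). Edges now: 6
Op 7: add_edge(A, E). Edges now: 7
Op 8: add_edge(D, C). Edges now: 8
Op 9: add_edge(B, C). Edges now: 9
Op 10: add_edge(A, C). Edges now: 10
Compute levels (Kahn BFS):
  sources (in-degree 0): D
  process D: level=0
    D->A: in-degree(A)=0, level(A)=1, enqueue
    D->B: in-degree(B)=1, level(B)>=1
    D->C: in-degree(C)=3, level(C)>=1
    D->E: in-degree(E)=2, level(E)>=1
  process A: level=1
    A->B: in-degree(B)=0, level(B)=2, enqueue
    A->C: in-degree(C)=2, level(C)>=2
    A->E: in-degree(E)=1, level(E)>=2
  process B: level=2
    B->C: in-degree(C)=1, level(C)>=3
    B->E: in-degree(E)=0, level(E)=3, enqueue
  process E: level=3
    E->C: in-degree(C)=0, level(C)=4, enqueue
  process C: level=4
All levels: A:1, B:2, C:4, D:0, E:3
level(A) = 1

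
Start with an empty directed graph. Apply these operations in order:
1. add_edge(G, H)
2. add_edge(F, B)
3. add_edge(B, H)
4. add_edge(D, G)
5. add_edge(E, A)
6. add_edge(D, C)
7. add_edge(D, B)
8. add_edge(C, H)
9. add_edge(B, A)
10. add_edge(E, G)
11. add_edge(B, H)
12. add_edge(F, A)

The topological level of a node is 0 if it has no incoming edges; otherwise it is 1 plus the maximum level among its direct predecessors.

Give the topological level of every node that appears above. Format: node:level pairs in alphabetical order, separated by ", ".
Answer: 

Answer: A:2, B:1, C:1, D:0, E:0, F:0, G:1, H:2

Derivation:
Op 1: add_edge(G, H). Edges now: 1
Op 2: add_edge(F, B). Edges now: 2
Op 3: add_edge(B, H). Edges now: 3
Op 4: add_edge(D, G). Edges now: 4
Op 5: add_edge(E, A). Edges now: 5
Op 6: add_edge(D, C). Edges now: 6
Op 7: add_edge(D, B). Edges now: 7
Op 8: add_edge(C, H). Edges now: 8
Op 9: add_edge(B, A). Edges now: 9
Op 10: add_edge(E, G). Edges now: 10
Op 11: add_edge(B, H) (duplicate, no change). Edges now: 10
Op 12: add_edge(F, A). Edges now: 11
Compute levels (Kahn BFS):
  sources (in-degree 0): D, E, F
  process D: level=0
    D->B: in-degree(B)=1, level(B)>=1
    D->C: in-degree(C)=0, level(C)=1, enqueue
    D->G: in-degree(G)=1, level(G)>=1
  process E: level=0
    E->A: in-degree(A)=2, level(A)>=1
    E->G: in-degree(G)=0, level(G)=1, enqueue
  process F: level=0
    F->A: in-degree(A)=1, level(A)>=1
    F->B: in-degree(B)=0, level(B)=1, enqueue
  process C: level=1
    C->H: in-degree(H)=2, level(H)>=2
  process G: level=1
    G->H: in-degree(H)=1, level(H)>=2
  process B: level=1
    B->A: in-degree(A)=0, level(A)=2, enqueue
    B->H: in-degree(H)=0, level(H)=2, enqueue
  process A: level=2
  process H: level=2
All levels: A:2, B:1, C:1, D:0, E:0, F:0, G:1, H:2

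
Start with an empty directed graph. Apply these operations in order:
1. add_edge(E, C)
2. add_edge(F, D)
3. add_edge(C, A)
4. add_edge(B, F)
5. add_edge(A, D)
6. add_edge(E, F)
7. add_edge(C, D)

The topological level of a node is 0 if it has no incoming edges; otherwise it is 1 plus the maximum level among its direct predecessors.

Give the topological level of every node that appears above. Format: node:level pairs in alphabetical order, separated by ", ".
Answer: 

Op 1: add_edge(E, C). Edges now: 1
Op 2: add_edge(F, D). Edges now: 2
Op 3: add_edge(C, A). Edges now: 3
Op 4: add_edge(B, F). Edges now: 4
Op 5: add_edge(A, D). Edges now: 5
Op 6: add_edge(E, F). Edges now: 6
Op 7: add_edge(C, D). Edges now: 7
Compute levels (Kahn BFS):
  sources (in-degree 0): B, E
  process B: level=0
    B->F: in-degree(F)=1, level(F)>=1
  process E: level=0
    E->C: in-degree(C)=0, level(C)=1, enqueue
    E->F: in-degree(F)=0, level(F)=1, enqueue
  process C: level=1
    C->A: in-degree(A)=0, level(A)=2, enqueue
    C->D: in-degree(D)=2, level(D)>=2
  process F: level=1
    F->D: in-degree(D)=1, level(D)>=2
  process A: level=2
    A->D: in-degree(D)=0, level(D)=3, enqueue
  process D: level=3
All levels: A:2, B:0, C:1, D:3, E:0, F:1

Answer: A:2, B:0, C:1, D:3, E:0, F:1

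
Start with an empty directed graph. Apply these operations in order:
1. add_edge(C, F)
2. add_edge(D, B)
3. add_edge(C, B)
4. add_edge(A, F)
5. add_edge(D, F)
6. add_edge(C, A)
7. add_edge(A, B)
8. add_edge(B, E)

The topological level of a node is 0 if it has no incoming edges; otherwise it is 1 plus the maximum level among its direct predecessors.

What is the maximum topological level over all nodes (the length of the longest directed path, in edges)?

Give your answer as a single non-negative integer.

Op 1: add_edge(C, F). Edges now: 1
Op 2: add_edge(D, B). Edges now: 2
Op 3: add_edge(C, B). Edges now: 3
Op 4: add_edge(A, F). Edges now: 4
Op 5: add_edge(D, F). Edges now: 5
Op 6: add_edge(C, A). Edges now: 6
Op 7: add_edge(A, B). Edges now: 7
Op 8: add_edge(B, E). Edges now: 8
Compute levels (Kahn BFS):
  sources (in-degree 0): C, D
  process C: level=0
    C->A: in-degree(A)=0, level(A)=1, enqueue
    C->B: in-degree(B)=2, level(B)>=1
    C->F: in-degree(F)=2, level(F)>=1
  process D: level=0
    D->B: in-degree(B)=1, level(B)>=1
    D->F: in-degree(F)=1, level(F)>=1
  process A: level=1
    A->B: in-degree(B)=0, level(B)=2, enqueue
    A->F: in-degree(F)=0, level(F)=2, enqueue
  process B: level=2
    B->E: in-degree(E)=0, level(E)=3, enqueue
  process F: level=2
  process E: level=3
All levels: A:1, B:2, C:0, D:0, E:3, F:2
max level = 3

Answer: 3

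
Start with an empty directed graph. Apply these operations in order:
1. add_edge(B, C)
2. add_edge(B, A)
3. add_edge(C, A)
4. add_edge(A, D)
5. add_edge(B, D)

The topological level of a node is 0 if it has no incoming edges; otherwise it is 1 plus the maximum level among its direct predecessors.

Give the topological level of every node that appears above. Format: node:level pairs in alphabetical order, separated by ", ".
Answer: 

Answer: A:2, B:0, C:1, D:3

Derivation:
Op 1: add_edge(B, C). Edges now: 1
Op 2: add_edge(B, A). Edges now: 2
Op 3: add_edge(C, A). Edges now: 3
Op 4: add_edge(A, D). Edges now: 4
Op 5: add_edge(B, D). Edges now: 5
Compute levels (Kahn BFS):
  sources (in-degree 0): B
  process B: level=0
    B->A: in-degree(A)=1, level(A)>=1
    B->C: in-degree(C)=0, level(C)=1, enqueue
    B->D: in-degree(D)=1, level(D)>=1
  process C: level=1
    C->A: in-degree(A)=0, level(A)=2, enqueue
  process A: level=2
    A->D: in-degree(D)=0, level(D)=3, enqueue
  process D: level=3
All levels: A:2, B:0, C:1, D:3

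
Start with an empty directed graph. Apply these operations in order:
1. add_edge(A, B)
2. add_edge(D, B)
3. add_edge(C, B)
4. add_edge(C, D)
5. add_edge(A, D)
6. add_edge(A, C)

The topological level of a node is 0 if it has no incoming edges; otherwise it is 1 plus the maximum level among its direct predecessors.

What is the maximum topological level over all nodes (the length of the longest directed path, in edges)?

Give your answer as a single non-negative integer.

Op 1: add_edge(A, B). Edges now: 1
Op 2: add_edge(D, B). Edges now: 2
Op 3: add_edge(C, B). Edges now: 3
Op 4: add_edge(C, D). Edges now: 4
Op 5: add_edge(A, D). Edges now: 5
Op 6: add_edge(A, C). Edges now: 6
Compute levels (Kahn BFS):
  sources (in-degree 0): A
  process A: level=0
    A->B: in-degree(B)=2, level(B)>=1
    A->C: in-degree(C)=0, level(C)=1, enqueue
    A->D: in-degree(D)=1, level(D)>=1
  process C: level=1
    C->B: in-degree(B)=1, level(B)>=2
    C->D: in-degree(D)=0, level(D)=2, enqueue
  process D: level=2
    D->B: in-degree(B)=0, level(B)=3, enqueue
  process B: level=3
All levels: A:0, B:3, C:1, D:2
max level = 3

Answer: 3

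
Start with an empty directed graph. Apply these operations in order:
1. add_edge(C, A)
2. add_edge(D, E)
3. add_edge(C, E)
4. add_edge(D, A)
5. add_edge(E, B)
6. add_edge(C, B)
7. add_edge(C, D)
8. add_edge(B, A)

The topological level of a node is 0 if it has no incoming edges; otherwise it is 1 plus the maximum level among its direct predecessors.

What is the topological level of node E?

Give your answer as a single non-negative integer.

Op 1: add_edge(C, A). Edges now: 1
Op 2: add_edge(D, E). Edges now: 2
Op 3: add_edge(C, E). Edges now: 3
Op 4: add_edge(D, A). Edges now: 4
Op 5: add_edge(E, B). Edges now: 5
Op 6: add_edge(C, B). Edges now: 6
Op 7: add_edge(C, D). Edges now: 7
Op 8: add_edge(B, A). Edges now: 8
Compute levels (Kahn BFS):
  sources (in-degree 0): C
  process C: level=0
    C->A: in-degree(A)=2, level(A)>=1
    C->B: in-degree(B)=1, level(B)>=1
    C->D: in-degree(D)=0, level(D)=1, enqueue
    C->E: in-degree(E)=1, level(E)>=1
  process D: level=1
    D->A: in-degree(A)=1, level(A)>=2
    D->E: in-degree(E)=0, level(E)=2, enqueue
  process E: level=2
    E->B: in-degree(B)=0, level(B)=3, enqueue
  process B: level=3
    B->A: in-degree(A)=0, level(A)=4, enqueue
  process A: level=4
All levels: A:4, B:3, C:0, D:1, E:2
level(E) = 2

Answer: 2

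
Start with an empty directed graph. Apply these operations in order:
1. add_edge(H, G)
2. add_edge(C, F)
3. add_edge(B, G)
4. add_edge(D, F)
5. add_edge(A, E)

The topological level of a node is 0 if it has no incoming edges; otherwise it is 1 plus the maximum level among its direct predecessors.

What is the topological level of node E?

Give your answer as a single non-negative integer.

Op 1: add_edge(H, G). Edges now: 1
Op 2: add_edge(C, F). Edges now: 2
Op 3: add_edge(B, G). Edges now: 3
Op 4: add_edge(D, F). Edges now: 4
Op 5: add_edge(A, E). Edges now: 5
Compute levels (Kahn BFS):
  sources (in-degree 0): A, B, C, D, H
  process A: level=0
    A->E: in-degree(E)=0, level(E)=1, enqueue
  process B: level=0
    B->G: in-degree(G)=1, level(G)>=1
  process C: level=0
    C->F: in-degree(F)=1, level(F)>=1
  process D: level=0
    D->F: in-degree(F)=0, level(F)=1, enqueue
  process H: level=0
    H->G: in-degree(G)=0, level(G)=1, enqueue
  process E: level=1
  process F: level=1
  process G: level=1
All levels: A:0, B:0, C:0, D:0, E:1, F:1, G:1, H:0
level(E) = 1

Answer: 1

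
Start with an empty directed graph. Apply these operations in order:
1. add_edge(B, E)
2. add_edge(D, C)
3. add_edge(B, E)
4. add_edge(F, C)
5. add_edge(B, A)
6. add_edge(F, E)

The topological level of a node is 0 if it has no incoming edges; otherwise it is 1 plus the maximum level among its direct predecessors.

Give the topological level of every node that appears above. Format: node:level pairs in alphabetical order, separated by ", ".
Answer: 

Answer: A:1, B:0, C:1, D:0, E:1, F:0

Derivation:
Op 1: add_edge(B, E). Edges now: 1
Op 2: add_edge(D, C). Edges now: 2
Op 3: add_edge(B, E) (duplicate, no change). Edges now: 2
Op 4: add_edge(F, C). Edges now: 3
Op 5: add_edge(B, A). Edges now: 4
Op 6: add_edge(F, E). Edges now: 5
Compute levels (Kahn BFS):
  sources (in-degree 0): B, D, F
  process B: level=0
    B->A: in-degree(A)=0, level(A)=1, enqueue
    B->E: in-degree(E)=1, level(E)>=1
  process D: level=0
    D->C: in-degree(C)=1, level(C)>=1
  process F: level=0
    F->C: in-degree(C)=0, level(C)=1, enqueue
    F->E: in-degree(E)=0, level(E)=1, enqueue
  process A: level=1
  process C: level=1
  process E: level=1
All levels: A:1, B:0, C:1, D:0, E:1, F:0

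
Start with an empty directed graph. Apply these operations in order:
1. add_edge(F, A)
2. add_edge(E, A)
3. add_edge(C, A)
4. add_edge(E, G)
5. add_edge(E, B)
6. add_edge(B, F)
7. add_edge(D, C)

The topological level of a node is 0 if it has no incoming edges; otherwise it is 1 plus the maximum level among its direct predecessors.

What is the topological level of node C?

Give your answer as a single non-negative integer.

Answer: 1

Derivation:
Op 1: add_edge(F, A). Edges now: 1
Op 2: add_edge(E, A). Edges now: 2
Op 3: add_edge(C, A). Edges now: 3
Op 4: add_edge(E, G). Edges now: 4
Op 5: add_edge(E, B). Edges now: 5
Op 6: add_edge(B, F). Edges now: 6
Op 7: add_edge(D, C). Edges now: 7
Compute levels (Kahn BFS):
  sources (in-degree 0): D, E
  process D: level=0
    D->C: in-degree(C)=0, level(C)=1, enqueue
  process E: level=0
    E->A: in-degree(A)=2, level(A)>=1
    E->B: in-degree(B)=0, level(B)=1, enqueue
    E->G: in-degree(G)=0, level(G)=1, enqueue
  process C: level=1
    C->A: in-degree(A)=1, level(A)>=2
  process B: level=1
    B->F: in-degree(F)=0, level(F)=2, enqueue
  process G: level=1
  process F: level=2
    F->A: in-degree(A)=0, level(A)=3, enqueue
  process A: level=3
All levels: A:3, B:1, C:1, D:0, E:0, F:2, G:1
level(C) = 1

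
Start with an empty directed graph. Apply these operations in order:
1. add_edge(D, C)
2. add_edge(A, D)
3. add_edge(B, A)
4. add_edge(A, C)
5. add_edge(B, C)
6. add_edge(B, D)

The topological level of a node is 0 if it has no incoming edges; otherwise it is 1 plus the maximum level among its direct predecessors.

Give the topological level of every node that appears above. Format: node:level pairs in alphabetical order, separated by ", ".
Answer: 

Op 1: add_edge(D, C). Edges now: 1
Op 2: add_edge(A, D). Edges now: 2
Op 3: add_edge(B, A). Edges now: 3
Op 4: add_edge(A, C). Edges now: 4
Op 5: add_edge(B, C). Edges now: 5
Op 6: add_edge(B, D). Edges now: 6
Compute levels (Kahn BFS):
  sources (in-degree 0): B
  process B: level=0
    B->A: in-degree(A)=0, level(A)=1, enqueue
    B->C: in-degree(C)=2, level(C)>=1
    B->D: in-degree(D)=1, level(D)>=1
  process A: level=1
    A->C: in-degree(C)=1, level(C)>=2
    A->D: in-degree(D)=0, level(D)=2, enqueue
  process D: level=2
    D->C: in-degree(C)=0, level(C)=3, enqueue
  process C: level=3
All levels: A:1, B:0, C:3, D:2

Answer: A:1, B:0, C:3, D:2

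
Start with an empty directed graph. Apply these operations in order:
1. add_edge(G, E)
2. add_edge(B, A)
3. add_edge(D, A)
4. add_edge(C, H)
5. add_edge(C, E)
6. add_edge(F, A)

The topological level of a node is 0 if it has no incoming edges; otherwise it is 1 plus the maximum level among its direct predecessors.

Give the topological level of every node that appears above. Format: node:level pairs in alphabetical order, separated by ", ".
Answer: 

Answer: A:1, B:0, C:0, D:0, E:1, F:0, G:0, H:1

Derivation:
Op 1: add_edge(G, E). Edges now: 1
Op 2: add_edge(B, A). Edges now: 2
Op 3: add_edge(D, A). Edges now: 3
Op 4: add_edge(C, H). Edges now: 4
Op 5: add_edge(C, E). Edges now: 5
Op 6: add_edge(F, A). Edges now: 6
Compute levels (Kahn BFS):
  sources (in-degree 0): B, C, D, F, G
  process B: level=0
    B->A: in-degree(A)=2, level(A)>=1
  process C: level=0
    C->E: in-degree(E)=1, level(E)>=1
    C->H: in-degree(H)=0, level(H)=1, enqueue
  process D: level=0
    D->A: in-degree(A)=1, level(A)>=1
  process F: level=0
    F->A: in-degree(A)=0, level(A)=1, enqueue
  process G: level=0
    G->E: in-degree(E)=0, level(E)=1, enqueue
  process H: level=1
  process A: level=1
  process E: level=1
All levels: A:1, B:0, C:0, D:0, E:1, F:0, G:0, H:1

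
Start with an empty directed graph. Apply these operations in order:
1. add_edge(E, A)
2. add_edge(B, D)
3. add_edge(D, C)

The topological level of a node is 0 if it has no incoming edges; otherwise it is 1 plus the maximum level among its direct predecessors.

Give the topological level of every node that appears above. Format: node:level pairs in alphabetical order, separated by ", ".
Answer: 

Answer: A:1, B:0, C:2, D:1, E:0

Derivation:
Op 1: add_edge(E, A). Edges now: 1
Op 2: add_edge(B, D). Edges now: 2
Op 3: add_edge(D, C). Edges now: 3
Compute levels (Kahn BFS):
  sources (in-degree 0): B, E
  process B: level=0
    B->D: in-degree(D)=0, level(D)=1, enqueue
  process E: level=0
    E->A: in-degree(A)=0, level(A)=1, enqueue
  process D: level=1
    D->C: in-degree(C)=0, level(C)=2, enqueue
  process A: level=1
  process C: level=2
All levels: A:1, B:0, C:2, D:1, E:0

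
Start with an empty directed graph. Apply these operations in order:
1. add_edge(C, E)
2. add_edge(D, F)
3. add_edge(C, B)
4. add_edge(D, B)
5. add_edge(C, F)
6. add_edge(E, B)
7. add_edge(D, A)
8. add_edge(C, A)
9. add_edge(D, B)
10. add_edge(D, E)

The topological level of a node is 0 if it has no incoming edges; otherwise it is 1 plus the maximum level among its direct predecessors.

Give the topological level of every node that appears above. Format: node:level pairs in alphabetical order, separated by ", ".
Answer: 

Answer: A:1, B:2, C:0, D:0, E:1, F:1

Derivation:
Op 1: add_edge(C, E). Edges now: 1
Op 2: add_edge(D, F). Edges now: 2
Op 3: add_edge(C, B). Edges now: 3
Op 4: add_edge(D, B). Edges now: 4
Op 5: add_edge(C, F). Edges now: 5
Op 6: add_edge(E, B). Edges now: 6
Op 7: add_edge(D, A). Edges now: 7
Op 8: add_edge(C, A). Edges now: 8
Op 9: add_edge(D, B) (duplicate, no change). Edges now: 8
Op 10: add_edge(D, E). Edges now: 9
Compute levels (Kahn BFS):
  sources (in-degree 0): C, D
  process C: level=0
    C->A: in-degree(A)=1, level(A)>=1
    C->B: in-degree(B)=2, level(B)>=1
    C->E: in-degree(E)=1, level(E)>=1
    C->F: in-degree(F)=1, level(F)>=1
  process D: level=0
    D->A: in-degree(A)=0, level(A)=1, enqueue
    D->B: in-degree(B)=1, level(B)>=1
    D->E: in-degree(E)=0, level(E)=1, enqueue
    D->F: in-degree(F)=0, level(F)=1, enqueue
  process A: level=1
  process E: level=1
    E->B: in-degree(B)=0, level(B)=2, enqueue
  process F: level=1
  process B: level=2
All levels: A:1, B:2, C:0, D:0, E:1, F:1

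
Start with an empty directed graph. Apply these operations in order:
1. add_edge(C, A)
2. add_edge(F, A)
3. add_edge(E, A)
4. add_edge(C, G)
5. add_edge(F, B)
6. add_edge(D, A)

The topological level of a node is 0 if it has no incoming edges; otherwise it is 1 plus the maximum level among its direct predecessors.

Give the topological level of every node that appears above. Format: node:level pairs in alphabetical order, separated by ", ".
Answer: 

Op 1: add_edge(C, A). Edges now: 1
Op 2: add_edge(F, A). Edges now: 2
Op 3: add_edge(E, A). Edges now: 3
Op 4: add_edge(C, G). Edges now: 4
Op 5: add_edge(F, B). Edges now: 5
Op 6: add_edge(D, A). Edges now: 6
Compute levels (Kahn BFS):
  sources (in-degree 0): C, D, E, F
  process C: level=0
    C->A: in-degree(A)=3, level(A)>=1
    C->G: in-degree(G)=0, level(G)=1, enqueue
  process D: level=0
    D->A: in-degree(A)=2, level(A)>=1
  process E: level=0
    E->A: in-degree(A)=1, level(A)>=1
  process F: level=0
    F->A: in-degree(A)=0, level(A)=1, enqueue
    F->B: in-degree(B)=0, level(B)=1, enqueue
  process G: level=1
  process A: level=1
  process B: level=1
All levels: A:1, B:1, C:0, D:0, E:0, F:0, G:1

Answer: A:1, B:1, C:0, D:0, E:0, F:0, G:1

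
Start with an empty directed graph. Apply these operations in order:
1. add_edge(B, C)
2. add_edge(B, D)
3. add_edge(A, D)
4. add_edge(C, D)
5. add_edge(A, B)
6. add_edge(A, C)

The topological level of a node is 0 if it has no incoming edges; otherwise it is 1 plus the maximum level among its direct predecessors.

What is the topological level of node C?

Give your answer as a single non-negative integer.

Op 1: add_edge(B, C). Edges now: 1
Op 2: add_edge(B, D). Edges now: 2
Op 3: add_edge(A, D). Edges now: 3
Op 4: add_edge(C, D). Edges now: 4
Op 5: add_edge(A, B). Edges now: 5
Op 6: add_edge(A, C). Edges now: 6
Compute levels (Kahn BFS):
  sources (in-degree 0): A
  process A: level=0
    A->B: in-degree(B)=0, level(B)=1, enqueue
    A->C: in-degree(C)=1, level(C)>=1
    A->D: in-degree(D)=2, level(D)>=1
  process B: level=1
    B->C: in-degree(C)=0, level(C)=2, enqueue
    B->D: in-degree(D)=1, level(D)>=2
  process C: level=2
    C->D: in-degree(D)=0, level(D)=3, enqueue
  process D: level=3
All levels: A:0, B:1, C:2, D:3
level(C) = 2

Answer: 2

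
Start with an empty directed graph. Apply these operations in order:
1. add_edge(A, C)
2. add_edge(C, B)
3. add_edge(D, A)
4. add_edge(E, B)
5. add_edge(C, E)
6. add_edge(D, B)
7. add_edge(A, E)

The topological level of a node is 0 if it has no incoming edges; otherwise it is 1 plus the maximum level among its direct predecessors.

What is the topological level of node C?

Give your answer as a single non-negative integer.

Op 1: add_edge(A, C). Edges now: 1
Op 2: add_edge(C, B). Edges now: 2
Op 3: add_edge(D, A). Edges now: 3
Op 4: add_edge(E, B). Edges now: 4
Op 5: add_edge(C, E). Edges now: 5
Op 6: add_edge(D, B). Edges now: 6
Op 7: add_edge(A, E). Edges now: 7
Compute levels (Kahn BFS):
  sources (in-degree 0): D
  process D: level=0
    D->A: in-degree(A)=0, level(A)=1, enqueue
    D->B: in-degree(B)=2, level(B)>=1
  process A: level=1
    A->C: in-degree(C)=0, level(C)=2, enqueue
    A->E: in-degree(E)=1, level(E)>=2
  process C: level=2
    C->B: in-degree(B)=1, level(B)>=3
    C->E: in-degree(E)=0, level(E)=3, enqueue
  process E: level=3
    E->B: in-degree(B)=0, level(B)=4, enqueue
  process B: level=4
All levels: A:1, B:4, C:2, D:0, E:3
level(C) = 2

Answer: 2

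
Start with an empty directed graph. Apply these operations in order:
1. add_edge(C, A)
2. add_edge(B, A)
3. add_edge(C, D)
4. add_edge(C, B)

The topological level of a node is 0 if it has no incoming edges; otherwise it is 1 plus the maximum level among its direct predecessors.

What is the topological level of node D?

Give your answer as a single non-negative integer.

Answer: 1

Derivation:
Op 1: add_edge(C, A). Edges now: 1
Op 2: add_edge(B, A). Edges now: 2
Op 3: add_edge(C, D). Edges now: 3
Op 4: add_edge(C, B). Edges now: 4
Compute levels (Kahn BFS):
  sources (in-degree 0): C
  process C: level=0
    C->A: in-degree(A)=1, level(A)>=1
    C->B: in-degree(B)=0, level(B)=1, enqueue
    C->D: in-degree(D)=0, level(D)=1, enqueue
  process B: level=1
    B->A: in-degree(A)=0, level(A)=2, enqueue
  process D: level=1
  process A: level=2
All levels: A:2, B:1, C:0, D:1
level(D) = 1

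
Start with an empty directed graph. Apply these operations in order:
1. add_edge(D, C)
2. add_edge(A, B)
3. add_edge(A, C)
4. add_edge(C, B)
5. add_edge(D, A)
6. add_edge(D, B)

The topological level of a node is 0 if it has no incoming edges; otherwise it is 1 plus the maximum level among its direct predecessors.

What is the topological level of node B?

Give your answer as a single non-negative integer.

Op 1: add_edge(D, C). Edges now: 1
Op 2: add_edge(A, B). Edges now: 2
Op 3: add_edge(A, C). Edges now: 3
Op 4: add_edge(C, B). Edges now: 4
Op 5: add_edge(D, A). Edges now: 5
Op 6: add_edge(D, B). Edges now: 6
Compute levels (Kahn BFS):
  sources (in-degree 0): D
  process D: level=0
    D->A: in-degree(A)=0, level(A)=1, enqueue
    D->B: in-degree(B)=2, level(B)>=1
    D->C: in-degree(C)=1, level(C)>=1
  process A: level=1
    A->B: in-degree(B)=1, level(B)>=2
    A->C: in-degree(C)=0, level(C)=2, enqueue
  process C: level=2
    C->B: in-degree(B)=0, level(B)=3, enqueue
  process B: level=3
All levels: A:1, B:3, C:2, D:0
level(B) = 3

Answer: 3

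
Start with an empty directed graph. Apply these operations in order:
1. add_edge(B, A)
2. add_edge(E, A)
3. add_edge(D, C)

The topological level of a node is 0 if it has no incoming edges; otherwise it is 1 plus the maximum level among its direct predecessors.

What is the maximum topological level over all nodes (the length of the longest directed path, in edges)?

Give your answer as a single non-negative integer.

Answer: 1

Derivation:
Op 1: add_edge(B, A). Edges now: 1
Op 2: add_edge(E, A). Edges now: 2
Op 3: add_edge(D, C). Edges now: 3
Compute levels (Kahn BFS):
  sources (in-degree 0): B, D, E
  process B: level=0
    B->A: in-degree(A)=1, level(A)>=1
  process D: level=0
    D->C: in-degree(C)=0, level(C)=1, enqueue
  process E: level=0
    E->A: in-degree(A)=0, level(A)=1, enqueue
  process C: level=1
  process A: level=1
All levels: A:1, B:0, C:1, D:0, E:0
max level = 1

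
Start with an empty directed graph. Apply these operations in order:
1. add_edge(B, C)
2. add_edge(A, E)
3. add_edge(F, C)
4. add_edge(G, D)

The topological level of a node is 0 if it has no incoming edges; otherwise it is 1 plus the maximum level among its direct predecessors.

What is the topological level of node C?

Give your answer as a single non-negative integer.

Answer: 1

Derivation:
Op 1: add_edge(B, C). Edges now: 1
Op 2: add_edge(A, E). Edges now: 2
Op 3: add_edge(F, C). Edges now: 3
Op 4: add_edge(G, D). Edges now: 4
Compute levels (Kahn BFS):
  sources (in-degree 0): A, B, F, G
  process A: level=0
    A->E: in-degree(E)=0, level(E)=1, enqueue
  process B: level=0
    B->C: in-degree(C)=1, level(C)>=1
  process F: level=0
    F->C: in-degree(C)=0, level(C)=1, enqueue
  process G: level=0
    G->D: in-degree(D)=0, level(D)=1, enqueue
  process E: level=1
  process C: level=1
  process D: level=1
All levels: A:0, B:0, C:1, D:1, E:1, F:0, G:0
level(C) = 1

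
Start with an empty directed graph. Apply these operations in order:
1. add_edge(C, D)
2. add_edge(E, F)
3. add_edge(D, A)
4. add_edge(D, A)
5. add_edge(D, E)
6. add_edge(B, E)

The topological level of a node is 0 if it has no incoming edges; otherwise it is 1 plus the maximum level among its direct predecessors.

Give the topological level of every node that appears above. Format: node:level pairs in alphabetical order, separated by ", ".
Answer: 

Answer: A:2, B:0, C:0, D:1, E:2, F:3

Derivation:
Op 1: add_edge(C, D). Edges now: 1
Op 2: add_edge(E, F). Edges now: 2
Op 3: add_edge(D, A). Edges now: 3
Op 4: add_edge(D, A) (duplicate, no change). Edges now: 3
Op 5: add_edge(D, E). Edges now: 4
Op 6: add_edge(B, E). Edges now: 5
Compute levels (Kahn BFS):
  sources (in-degree 0): B, C
  process B: level=0
    B->E: in-degree(E)=1, level(E)>=1
  process C: level=0
    C->D: in-degree(D)=0, level(D)=1, enqueue
  process D: level=1
    D->A: in-degree(A)=0, level(A)=2, enqueue
    D->E: in-degree(E)=0, level(E)=2, enqueue
  process A: level=2
  process E: level=2
    E->F: in-degree(F)=0, level(F)=3, enqueue
  process F: level=3
All levels: A:2, B:0, C:0, D:1, E:2, F:3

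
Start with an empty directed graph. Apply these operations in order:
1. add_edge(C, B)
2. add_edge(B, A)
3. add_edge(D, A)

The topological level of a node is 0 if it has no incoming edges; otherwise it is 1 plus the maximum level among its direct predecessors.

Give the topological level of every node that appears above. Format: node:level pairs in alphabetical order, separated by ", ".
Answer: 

Answer: A:2, B:1, C:0, D:0

Derivation:
Op 1: add_edge(C, B). Edges now: 1
Op 2: add_edge(B, A). Edges now: 2
Op 3: add_edge(D, A). Edges now: 3
Compute levels (Kahn BFS):
  sources (in-degree 0): C, D
  process C: level=0
    C->B: in-degree(B)=0, level(B)=1, enqueue
  process D: level=0
    D->A: in-degree(A)=1, level(A)>=1
  process B: level=1
    B->A: in-degree(A)=0, level(A)=2, enqueue
  process A: level=2
All levels: A:2, B:1, C:0, D:0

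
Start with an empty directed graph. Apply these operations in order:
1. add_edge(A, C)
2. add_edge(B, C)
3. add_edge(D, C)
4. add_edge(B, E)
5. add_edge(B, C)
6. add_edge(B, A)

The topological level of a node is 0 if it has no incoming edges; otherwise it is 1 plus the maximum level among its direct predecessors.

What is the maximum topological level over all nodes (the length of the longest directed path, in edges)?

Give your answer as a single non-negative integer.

Op 1: add_edge(A, C). Edges now: 1
Op 2: add_edge(B, C). Edges now: 2
Op 3: add_edge(D, C). Edges now: 3
Op 4: add_edge(B, E). Edges now: 4
Op 5: add_edge(B, C) (duplicate, no change). Edges now: 4
Op 6: add_edge(B, A). Edges now: 5
Compute levels (Kahn BFS):
  sources (in-degree 0): B, D
  process B: level=0
    B->A: in-degree(A)=0, level(A)=1, enqueue
    B->C: in-degree(C)=2, level(C)>=1
    B->E: in-degree(E)=0, level(E)=1, enqueue
  process D: level=0
    D->C: in-degree(C)=1, level(C)>=1
  process A: level=1
    A->C: in-degree(C)=0, level(C)=2, enqueue
  process E: level=1
  process C: level=2
All levels: A:1, B:0, C:2, D:0, E:1
max level = 2

Answer: 2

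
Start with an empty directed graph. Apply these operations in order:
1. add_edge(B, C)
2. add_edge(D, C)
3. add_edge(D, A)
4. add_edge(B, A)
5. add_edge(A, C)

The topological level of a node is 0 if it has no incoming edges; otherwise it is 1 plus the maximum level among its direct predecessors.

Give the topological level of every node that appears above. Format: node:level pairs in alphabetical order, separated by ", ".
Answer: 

Answer: A:1, B:0, C:2, D:0

Derivation:
Op 1: add_edge(B, C). Edges now: 1
Op 2: add_edge(D, C). Edges now: 2
Op 3: add_edge(D, A). Edges now: 3
Op 4: add_edge(B, A). Edges now: 4
Op 5: add_edge(A, C). Edges now: 5
Compute levels (Kahn BFS):
  sources (in-degree 0): B, D
  process B: level=0
    B->A: in-degree(A)=1, level(A)>=1
    B->C: in-degree(C)=2, level(C)>=1
  process D: level=0
    D->A: in-degree(A)=0, level(A)=1, enqueue
    D->C: in-degree(C)=1, level(C)>=1
  process A: level=1
    A->C: in-degree(C)=0, level(C)=2, enqueue
  process C: level=2
All levels: A:1, B:0, C:2, D:0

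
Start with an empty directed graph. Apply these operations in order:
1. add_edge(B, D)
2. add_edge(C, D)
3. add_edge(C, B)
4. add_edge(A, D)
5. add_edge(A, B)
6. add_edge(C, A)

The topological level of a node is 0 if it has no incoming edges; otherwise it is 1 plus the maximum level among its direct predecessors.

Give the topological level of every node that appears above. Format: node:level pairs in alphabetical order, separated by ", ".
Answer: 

Answer: A:1, B:2, C:0, D:3

Derivation:
Op 1: add_edge(B, D). Edges now: 1
Op 2: add_edge(C, D). Edges now: 2
Op 3: add_edge(C, B). Edges now: 3
Op 4: add_edge(A, D). Edges now: 4
Op 5: add_edge(A, B). Edges now: 5
Op 6: add_edge(C, A). Edges now: 6
Compute levels (Kahn BFS):
  sources (in-degree 0): C
  process C: level=0
    C->A: in-degree(A)=0, level(A)=1, enqueue
    C->B: in-degree(B)=1, level(B)>=1
    C->D: in-degree(D)=2, level(D)>=1
  process A: level=1
    A->B: in-degree(B)=0, level(B)=2, enqueue
    A->D: in-degree(D)=1, level(D)>=2
  process B: level=2
    B->D: in-degree(D)=0, level(D)=3, enqueue
  process D: level=3
All levels: A:1, B:2, C:0, D:3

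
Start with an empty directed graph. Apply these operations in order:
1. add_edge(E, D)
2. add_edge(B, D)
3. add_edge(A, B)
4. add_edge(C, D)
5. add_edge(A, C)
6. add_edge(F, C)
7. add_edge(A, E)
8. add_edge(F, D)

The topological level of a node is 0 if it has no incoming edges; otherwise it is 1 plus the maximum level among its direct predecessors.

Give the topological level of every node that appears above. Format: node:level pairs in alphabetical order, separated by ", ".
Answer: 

Answer: A:0, B:1, C:1, D:2, E:1, F:0

Derivation:
Op 1: add_edge(E, D). Edges now: 1
Op 2: add_edge(B, D). Edges now: 2
Op 3: add_edge(A, B). Edges now: 3
Op 4: add_edge(C, D). Edges now: 4
Op 5: add_edge(A, C). Edges now: 5
Op 6: add_edge(F, C). Edges now: 6
Op 7: add_edge(A, E). Edges now: 7
Op 8: add_edge(F, D). Edges now: 8
Compute levels (Kahn BFS):
  sources (in-degree 0): A, F
  process A: level=0
    A->B: in-degree(B)=0, level(B)=1, enqueue
    A->C: in-degree(C)=1, level(C)>=1
    A->E: in-degree(E)=0, level(E)=1, enqueue
  process F: level=0
    F->C: in-degree(C)=0, level(C)=1, enqueue
    F->D: in-degree(D)=3, level(D)>=1
  process B: level=1
    B->D: in-degree(D)=2, level(D)>=2
  process E: level=1
    E->D: in-degree(D)=1, level(D)>=2
  process C: level=1
    C->D: in-degree(D)=0, level(D)=2, enqueue
  process D: level=2
All levels: A:0, B:1, C:1, D:2, E:1, F:0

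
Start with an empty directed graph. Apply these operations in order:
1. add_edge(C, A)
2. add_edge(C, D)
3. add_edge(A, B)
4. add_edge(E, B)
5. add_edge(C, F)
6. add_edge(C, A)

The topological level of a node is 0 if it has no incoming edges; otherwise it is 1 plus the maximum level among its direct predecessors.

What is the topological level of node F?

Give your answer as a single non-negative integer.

Op 1: add_edge(C, A). Edges now: 1
Op 2: add_edge(C, D). Edges now: 2
Op 3: add_edge(A, B). Edges now: 3
Op 4: add_edge(E, B). Edges now: 4
Op 5: add_edge(C, F). Edges now: 5
Op 6: add_edge(C, A) (duplicate, no change). Edges now: 5
Compute levels (Kahn BFS):
  sources (in-degree 0): C, E
  process C: level=0
    C->A: in-degree(A)=0, level(A)=1, enqueue
    C->D: in-degree(D)=0, level(D)=1, enqueue
    C->F: in-degree(F)=0, level(F)=1, enqueue
  process E: level=0
    E->B: in-degree(B)=1, level(B)>=1
  process A: level=1
    A->B: in-degree(B)=0, level(B)=2, enqueue
  process D: level=1
  process F: level=1
  process B: level=2
All levels: A:1, B:2, C:0, D:1, E:0, F:1
level(F) = 1

Answer: 1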